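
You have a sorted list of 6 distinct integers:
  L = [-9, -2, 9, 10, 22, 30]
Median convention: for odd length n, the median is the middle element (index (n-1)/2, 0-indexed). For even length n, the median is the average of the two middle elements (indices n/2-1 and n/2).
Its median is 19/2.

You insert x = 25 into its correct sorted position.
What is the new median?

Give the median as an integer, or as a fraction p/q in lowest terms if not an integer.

Old list (sorted, length 6): [-9, -2, 9, 10, 22, 30]
Old median = 19/2
Insert x = 25
Old length even (6). Middle pair: indices 2,3 = 9,10.
New length odd (7). New median = single middle element.
x = 25: 5 elements are < x, 1 elements are > x.
New sorted list: [-9, -2, 9, 10, 22, 25, 30]
New median = 10

Answer: 10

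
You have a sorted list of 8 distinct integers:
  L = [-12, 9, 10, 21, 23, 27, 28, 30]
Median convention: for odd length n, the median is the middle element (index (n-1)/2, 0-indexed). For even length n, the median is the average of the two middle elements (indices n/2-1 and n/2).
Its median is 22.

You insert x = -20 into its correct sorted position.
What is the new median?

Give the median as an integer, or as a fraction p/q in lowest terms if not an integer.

Answer: 21

Derivation:
Old list (sorted, length 8): [-12, 9, 10, 21, 23, 27, 28, 30]
Old median = 22
Insert x = -20
Old length even (8). Middle pair: indices 3,4 = 21,23.
New length odd (9). New median = single middle element.
x = -20: 0 elements are < x, 8 elements are > x.
New sorted list: [-20, -12, 9, 10, 21, 23, 27, 28, 30]
New median = 21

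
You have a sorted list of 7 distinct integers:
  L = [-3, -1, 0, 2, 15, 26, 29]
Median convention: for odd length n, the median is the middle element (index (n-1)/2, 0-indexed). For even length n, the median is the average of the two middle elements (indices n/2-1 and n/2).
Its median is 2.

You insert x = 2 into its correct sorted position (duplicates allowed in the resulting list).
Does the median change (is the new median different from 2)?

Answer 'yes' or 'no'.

Old median = 2
Insert x = 2
New median = 2
Changed? no

Answer: no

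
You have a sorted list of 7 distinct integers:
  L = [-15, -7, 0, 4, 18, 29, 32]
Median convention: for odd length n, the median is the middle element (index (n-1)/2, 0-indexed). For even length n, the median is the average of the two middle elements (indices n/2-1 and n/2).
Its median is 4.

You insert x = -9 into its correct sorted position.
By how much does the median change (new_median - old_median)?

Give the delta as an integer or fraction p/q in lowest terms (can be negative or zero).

Answer: -2

Derivation:
Old median = 4
After inserting x = -9: new sorted = [-15, -9, -7, 0, 4, 18, 29, 32]
New median = 2
Delta = 2 - 4 = -2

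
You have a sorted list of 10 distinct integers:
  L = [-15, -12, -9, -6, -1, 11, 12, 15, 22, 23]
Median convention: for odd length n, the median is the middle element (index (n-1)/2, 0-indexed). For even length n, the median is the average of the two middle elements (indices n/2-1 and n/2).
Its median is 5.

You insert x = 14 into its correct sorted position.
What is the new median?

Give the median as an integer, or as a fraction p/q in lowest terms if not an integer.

Answer: 11

Derivation:
Old list (sorted, length 10): [-15, -12, -9, -6, -1, 11, 12, 15, 22, 23]
Old median = 5
Insert x = 14
Old length even (10). Middle pair: indices 4,5 = -1,11.
New length odd (11). New median = single middle element.
x = 14: 7 elements are < x, 3 elements are > x.
New sorted list: [-15, -12, -9, -6, -1, 11, 12, 14, 15, 22, 23]
New median = 11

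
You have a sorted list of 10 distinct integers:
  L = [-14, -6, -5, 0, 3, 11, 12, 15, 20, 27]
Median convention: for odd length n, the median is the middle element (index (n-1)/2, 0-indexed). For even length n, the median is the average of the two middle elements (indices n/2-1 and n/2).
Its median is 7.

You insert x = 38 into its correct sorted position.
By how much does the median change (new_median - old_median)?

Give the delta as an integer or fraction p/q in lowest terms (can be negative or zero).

Answer: 4

Derivation:
Old median = 7
After inserting x = 38: new sorted = [-14, -6, -5, 0, 3, 11, 12, 15, 20, 27, 38]
New median = 11
Delta = 11 - 7 = 4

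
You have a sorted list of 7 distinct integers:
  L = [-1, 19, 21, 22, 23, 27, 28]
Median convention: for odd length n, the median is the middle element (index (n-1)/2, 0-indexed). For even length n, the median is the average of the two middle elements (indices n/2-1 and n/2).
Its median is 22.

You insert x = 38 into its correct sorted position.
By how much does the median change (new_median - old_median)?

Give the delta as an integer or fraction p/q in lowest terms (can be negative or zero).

Old median = 22
After inserting x = 38: new sorted = [-1, 19, 21, 22, 23, 27, 28, 38]
New median = 45/2
Delta = 45/2 - 22 = 1/2

Answer: 1/2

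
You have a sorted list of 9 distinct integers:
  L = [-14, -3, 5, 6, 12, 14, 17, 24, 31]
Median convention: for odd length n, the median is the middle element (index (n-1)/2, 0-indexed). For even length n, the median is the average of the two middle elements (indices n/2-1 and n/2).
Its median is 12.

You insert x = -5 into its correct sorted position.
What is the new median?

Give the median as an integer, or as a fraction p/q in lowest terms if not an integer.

Old list (sorted, length 9): [-14, -3, 5, 6, 12, 14, 17, 24, 31]
Old median = 12
Insert x = -5
Old length odd (9). Middle was index 4 = 12.
New length even (10). New median = avg of two middle elements.
x = -5: 1 elements are < x, 8 elements are > x.
New sorted list: [-14, -5, -3, 5, 6, 12, 14, 17, 24, 31]
New median = 9

Answer: 9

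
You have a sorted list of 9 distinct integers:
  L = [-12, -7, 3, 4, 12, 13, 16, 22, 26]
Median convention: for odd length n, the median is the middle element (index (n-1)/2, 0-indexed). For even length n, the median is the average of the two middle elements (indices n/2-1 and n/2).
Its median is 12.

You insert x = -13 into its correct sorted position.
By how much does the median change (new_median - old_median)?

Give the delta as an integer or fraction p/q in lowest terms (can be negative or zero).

Answer: -4

Derivation:
Old median = 12
After inserting x = -13: new sorted = [-13, -12, -7, 3, 4, 12, 13, 16, 22, 26]
New median = 8
Delta = 8 - 12 = -4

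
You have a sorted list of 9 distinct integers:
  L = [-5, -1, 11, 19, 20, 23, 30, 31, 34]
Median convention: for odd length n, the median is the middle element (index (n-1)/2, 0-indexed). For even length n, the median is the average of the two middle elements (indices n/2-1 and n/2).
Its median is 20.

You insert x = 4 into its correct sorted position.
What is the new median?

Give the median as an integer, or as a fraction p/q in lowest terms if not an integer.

Old list (sorted, length 9): [-5, -1, 11, 19, 20, 23, 30, 31, 34]
Old median = 20
Insert x = 4
Old length odd (9). Middle was index 4 = 20.
New length even (10). New median = avg of two middle elements.
x = 4: 2 elements are < x, 7 elements are > x.
New sorted list: [-5, -1, 4, 11, 19, 20, 23, 30, 31, 34]
New median = 39/2

Answer: 39/2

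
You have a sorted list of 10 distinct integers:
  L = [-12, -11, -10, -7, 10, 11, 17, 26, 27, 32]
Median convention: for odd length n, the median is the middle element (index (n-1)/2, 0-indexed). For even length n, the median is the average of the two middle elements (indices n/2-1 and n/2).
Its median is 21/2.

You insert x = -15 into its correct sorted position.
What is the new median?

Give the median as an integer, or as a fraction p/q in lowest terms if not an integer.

Old list (sorted, length 10): [-12, -11, -10, -7, 10, 11, 17, 26, 27, 32]
Old median = 21/2
Insert x = -15
Old length even (10). Middle pair: indices 4,5 = 10,11.
New length odd (11). New median = single middle element.
x = -15: 0 elements are < x, 10 elements are > x.
New sorted list: [-15, -12, -11, -10, -7, 10, 11, 17, 26, 27, 32]
New median = 10

Answer: 10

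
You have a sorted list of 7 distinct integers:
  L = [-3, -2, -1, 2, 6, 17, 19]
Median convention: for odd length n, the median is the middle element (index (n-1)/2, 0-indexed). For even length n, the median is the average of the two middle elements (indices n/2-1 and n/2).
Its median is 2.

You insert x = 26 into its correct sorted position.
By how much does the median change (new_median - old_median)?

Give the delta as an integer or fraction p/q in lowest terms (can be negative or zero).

Old median = 2
After inserting x = 26: new sorted = [-3, -2, -1, 2, 6, 17, 19, 26]
New median = 4
Delta = 4 - 2 = 2

Answer: 2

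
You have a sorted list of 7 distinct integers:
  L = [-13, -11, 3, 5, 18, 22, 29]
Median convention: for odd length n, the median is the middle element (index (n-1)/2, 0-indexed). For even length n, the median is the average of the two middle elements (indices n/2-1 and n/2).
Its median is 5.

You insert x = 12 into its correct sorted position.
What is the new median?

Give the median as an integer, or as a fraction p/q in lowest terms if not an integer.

Old list (sorted, length 7): [-13, -11, 3, 5, 18, 22, 29]
Old median = 5
Insert x = 12
Old length odd (7). Middle was index 3 = 5.
New length even (8). New median = avg of two middle elements.
x = 12: 4 elements are < x, 3 elements are > x.
New sorted list: [-13, -11, 3, 5, 12, 18, 22, 29]
New median = 17/2

Answer: 17/2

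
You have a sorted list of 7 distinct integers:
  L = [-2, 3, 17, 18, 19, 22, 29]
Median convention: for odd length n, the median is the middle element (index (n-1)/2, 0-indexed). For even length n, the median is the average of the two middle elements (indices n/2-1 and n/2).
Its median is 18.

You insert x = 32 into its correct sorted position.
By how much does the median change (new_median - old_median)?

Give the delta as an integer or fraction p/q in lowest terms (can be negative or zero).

Answer: 1/2

Derivation:
Old median = 18
After inserting x = 32: new sorted = [-2, 3, 17, 18, 19, 22, 29, 32]
New median = 37/2
Delta = 37/2 - 18 = 1/2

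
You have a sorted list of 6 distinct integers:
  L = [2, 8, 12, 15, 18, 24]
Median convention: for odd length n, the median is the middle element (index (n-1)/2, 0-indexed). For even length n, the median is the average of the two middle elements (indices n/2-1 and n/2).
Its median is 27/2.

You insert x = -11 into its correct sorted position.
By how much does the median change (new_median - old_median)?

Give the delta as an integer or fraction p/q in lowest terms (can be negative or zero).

Old median = 27/2
After inserting x = -11: new sorted = [-11, 2, 8, 12, 15, 18, 24]
New median = 12
Delta = 12 - 27/2 = -3/2

Answer: -3/2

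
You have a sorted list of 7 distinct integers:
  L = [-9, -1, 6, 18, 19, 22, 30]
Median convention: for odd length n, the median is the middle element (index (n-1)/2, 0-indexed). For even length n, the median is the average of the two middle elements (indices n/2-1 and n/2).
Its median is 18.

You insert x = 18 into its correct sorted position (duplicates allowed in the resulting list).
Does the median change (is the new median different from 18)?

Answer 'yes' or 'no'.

Old median = 18
Insert x = 18
New median = 18
Changed? no

Answer: no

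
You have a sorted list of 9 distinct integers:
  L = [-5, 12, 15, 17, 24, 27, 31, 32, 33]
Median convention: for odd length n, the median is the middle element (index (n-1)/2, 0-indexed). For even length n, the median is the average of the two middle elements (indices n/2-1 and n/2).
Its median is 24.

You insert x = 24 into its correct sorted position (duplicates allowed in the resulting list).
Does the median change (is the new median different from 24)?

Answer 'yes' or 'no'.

Old median = 24
Insert x = 24
New median = 24
Changed? no

Answer: no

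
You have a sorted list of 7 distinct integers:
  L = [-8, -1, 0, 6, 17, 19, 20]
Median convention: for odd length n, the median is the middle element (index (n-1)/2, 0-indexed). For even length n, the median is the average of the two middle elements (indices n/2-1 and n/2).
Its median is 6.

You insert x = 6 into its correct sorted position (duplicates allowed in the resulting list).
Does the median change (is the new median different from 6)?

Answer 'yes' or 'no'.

Answer: no

Derivation:
Old median = 6
Insert x = 6
New median = 6
Changed? no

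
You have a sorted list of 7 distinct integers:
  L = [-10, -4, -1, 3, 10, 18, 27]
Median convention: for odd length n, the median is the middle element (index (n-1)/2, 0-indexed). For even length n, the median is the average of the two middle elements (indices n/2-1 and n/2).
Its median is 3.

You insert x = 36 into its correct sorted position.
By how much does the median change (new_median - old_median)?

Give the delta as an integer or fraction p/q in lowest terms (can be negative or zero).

Answer: 7/2

Derivation:
Old median = 3
After inserting x = 36: new sorted = [-10, -4, -1, 3, 10, 18, 27, 36]
New median = 13/2
Delta = 13/2 - 3 = 7/2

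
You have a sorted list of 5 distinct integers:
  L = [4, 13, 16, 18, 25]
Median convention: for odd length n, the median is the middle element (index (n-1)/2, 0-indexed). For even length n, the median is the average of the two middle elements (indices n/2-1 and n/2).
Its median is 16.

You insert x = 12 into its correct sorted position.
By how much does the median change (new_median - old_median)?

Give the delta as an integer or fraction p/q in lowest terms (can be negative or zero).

Answer: -3/2

Derivation:
Old median = 16
After inserting x = 12: new sorted = [4, 12, 13, 16, 18, 25]
New median = 29/2
Delta = 29/2 - 16 = -3/2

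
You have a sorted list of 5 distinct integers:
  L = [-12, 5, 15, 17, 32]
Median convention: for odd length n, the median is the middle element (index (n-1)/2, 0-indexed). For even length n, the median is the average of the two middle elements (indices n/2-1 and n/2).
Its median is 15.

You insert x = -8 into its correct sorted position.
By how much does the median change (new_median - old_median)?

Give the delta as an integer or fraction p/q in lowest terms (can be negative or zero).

Old median = 15
After inserting x = -8: new sorted = [-12, -8, 5, 15, 17, 32]
New median = 10
Delta = 10 - 15 = -5

Answer: -5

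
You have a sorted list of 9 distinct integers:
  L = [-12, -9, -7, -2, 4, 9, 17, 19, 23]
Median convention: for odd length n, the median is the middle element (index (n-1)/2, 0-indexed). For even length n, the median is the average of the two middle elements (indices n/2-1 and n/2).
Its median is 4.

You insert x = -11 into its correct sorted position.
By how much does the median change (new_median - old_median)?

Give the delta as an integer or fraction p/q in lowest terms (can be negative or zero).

Old median = 4
After inserting x = -11: new sorted = [-12, -11, -9, -7, -2, 4, 9, 17, 19, 23]
New median = 1
Delta = 1 - 4 = -3

Answer: -3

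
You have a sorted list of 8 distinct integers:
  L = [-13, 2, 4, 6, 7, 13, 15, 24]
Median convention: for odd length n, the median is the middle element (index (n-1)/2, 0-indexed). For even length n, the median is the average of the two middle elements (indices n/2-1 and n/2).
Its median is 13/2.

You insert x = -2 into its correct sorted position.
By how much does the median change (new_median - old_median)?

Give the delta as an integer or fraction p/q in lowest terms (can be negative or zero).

Old median = 13/2
After inserting x = -2: new sorted = [-13, -2, 2, 4, 6, 7, 13, 15, 24]
New median = 6
Delta = 6 - 13/2 = -1/2

Answer: -1/2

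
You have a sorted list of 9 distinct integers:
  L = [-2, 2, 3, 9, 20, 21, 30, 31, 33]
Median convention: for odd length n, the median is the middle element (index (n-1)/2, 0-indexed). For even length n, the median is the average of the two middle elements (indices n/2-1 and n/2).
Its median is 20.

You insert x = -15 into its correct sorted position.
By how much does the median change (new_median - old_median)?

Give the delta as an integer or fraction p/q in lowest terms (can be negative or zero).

Answer: -11/2

Derivation:
Old median = 20
After inserting x = -15: new sorted = [-15, -2, 2, 3, 9, 20, 21, 30, 31, 33]
New median = 29/2
Delta = 29/2 - 20 = -11/2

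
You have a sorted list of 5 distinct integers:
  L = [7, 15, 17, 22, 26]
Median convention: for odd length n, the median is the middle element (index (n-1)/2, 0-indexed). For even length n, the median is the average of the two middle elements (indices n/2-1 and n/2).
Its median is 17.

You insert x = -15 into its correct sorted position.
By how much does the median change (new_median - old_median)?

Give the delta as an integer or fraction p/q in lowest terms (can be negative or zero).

Answer: -1

Derivation:
Old median = 17
After inserting x = -15: new sorted = [-15, 7, 15, 17, 22, 26]
New median = 16
Delta = 16 - 17 = -1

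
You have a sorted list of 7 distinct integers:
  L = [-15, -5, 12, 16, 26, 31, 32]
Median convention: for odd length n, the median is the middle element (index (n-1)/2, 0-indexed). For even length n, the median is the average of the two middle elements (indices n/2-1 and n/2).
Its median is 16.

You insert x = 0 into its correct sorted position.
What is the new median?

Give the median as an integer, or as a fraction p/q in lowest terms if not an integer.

Old list (sorted, length 7): [-15, -5, 12, 16, 26, 31, 32]
Old median = 16
Insert x = 0
Old length odd (7). Middle was index 3 = 16.
New length even (8). New median = avg of two middle elements.
x = 0: 2 elements are < x, 5 elements are > x.
New sorted list: [-15, -5, 0, 12, 16, 26, 31, 32]
New median = 14

Answer: 14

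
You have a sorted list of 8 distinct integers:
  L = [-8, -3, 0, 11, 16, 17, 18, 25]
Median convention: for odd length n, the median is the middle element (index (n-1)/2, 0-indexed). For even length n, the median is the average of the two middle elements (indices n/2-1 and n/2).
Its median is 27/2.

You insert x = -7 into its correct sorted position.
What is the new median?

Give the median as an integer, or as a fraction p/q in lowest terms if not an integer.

Answer: 11

Derivation:
Old list (sorted, length 8): [-8, -3, 0, 11, 16, 17, 18, 25]
Old median = 27/2
Insert x = -7
Old length even (8). Middle pair: indices 3,4 = 11,16.
New length odd (9). New median = single middle element.
x = -7: 1 elements are < x, 7 elements are > x.
New sorted list: [-8, -7, -3, 0, 11, 16, 17, 18, 25]
New median = 11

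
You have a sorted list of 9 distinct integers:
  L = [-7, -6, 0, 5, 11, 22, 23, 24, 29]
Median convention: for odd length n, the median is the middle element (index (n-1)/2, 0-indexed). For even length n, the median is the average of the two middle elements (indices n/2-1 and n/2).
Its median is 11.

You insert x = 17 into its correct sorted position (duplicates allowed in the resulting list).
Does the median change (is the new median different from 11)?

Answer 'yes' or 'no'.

Answer: yes

Derivation:
Old median = 11
Insert x = 17
New median = 14
Changed? yes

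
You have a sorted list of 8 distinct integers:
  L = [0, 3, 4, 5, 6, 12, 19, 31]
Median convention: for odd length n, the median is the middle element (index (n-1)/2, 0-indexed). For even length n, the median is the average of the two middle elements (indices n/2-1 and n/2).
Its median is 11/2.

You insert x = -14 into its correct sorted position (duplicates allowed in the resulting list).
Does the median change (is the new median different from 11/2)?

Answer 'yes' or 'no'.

Answer: yes

Derivation:
Old median = 11/2
Insert x = -14
New median = 5
Changed? yes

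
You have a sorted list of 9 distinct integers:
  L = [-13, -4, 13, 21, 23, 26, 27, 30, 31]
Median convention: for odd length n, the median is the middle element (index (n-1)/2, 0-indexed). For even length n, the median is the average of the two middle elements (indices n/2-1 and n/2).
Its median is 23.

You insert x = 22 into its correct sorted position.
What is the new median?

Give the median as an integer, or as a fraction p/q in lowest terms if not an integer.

Answer: 45/2

Derivation:
Old list (sorted, length 9): [-13, -4, 13, 21, 23, 26, 27, 30, 31]
Old median = 23
Insert x = 22
Old length odd (9). Middle was index 4 = 23.
New length even (10). New median = avg of two middle elements.
x = 22: 4 elements are < x, 5 elements are > x.
New sorted list: [-13, -4, 13, 21, 22, 23, 26, 27, 30, 31]
New median = 45/2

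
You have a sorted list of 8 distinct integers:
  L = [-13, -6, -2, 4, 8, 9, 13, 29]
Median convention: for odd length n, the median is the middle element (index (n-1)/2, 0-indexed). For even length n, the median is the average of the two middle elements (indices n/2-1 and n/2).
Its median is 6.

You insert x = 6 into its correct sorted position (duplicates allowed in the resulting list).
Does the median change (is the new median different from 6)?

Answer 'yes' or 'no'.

Old median = 6
Insert x = 6
New median = 6
Changed? no

Answer: no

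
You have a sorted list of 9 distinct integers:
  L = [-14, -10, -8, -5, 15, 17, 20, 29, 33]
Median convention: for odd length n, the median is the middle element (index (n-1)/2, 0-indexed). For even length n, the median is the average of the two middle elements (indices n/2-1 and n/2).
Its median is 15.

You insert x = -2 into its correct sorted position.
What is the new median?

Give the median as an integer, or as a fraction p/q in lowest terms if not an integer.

Old list (sorted, length 9): [-14, -10, -8, -5, 15, 17, 20, 29, 33]
Old median = 15
Insert x = -2
Old length odd (9). Middle was index 4 = 15.
New length even (10). New median = avg of two middle elements.
x = -2: 4 elements are < x, 5 elements are > x.
New sorted list: [-14, -10, -8, -5, -2, 15, 17, 20, 29, 33]
New median = 13/2

Answer: 13/2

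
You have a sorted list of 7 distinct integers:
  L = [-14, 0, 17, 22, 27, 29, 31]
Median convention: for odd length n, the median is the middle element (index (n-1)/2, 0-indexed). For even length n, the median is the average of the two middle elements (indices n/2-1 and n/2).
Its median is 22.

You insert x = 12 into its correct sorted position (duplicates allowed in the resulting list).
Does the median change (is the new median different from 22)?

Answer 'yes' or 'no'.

Old median = 22
Insert x = 12
New median = 39/2
Changed? yes

Answer: yes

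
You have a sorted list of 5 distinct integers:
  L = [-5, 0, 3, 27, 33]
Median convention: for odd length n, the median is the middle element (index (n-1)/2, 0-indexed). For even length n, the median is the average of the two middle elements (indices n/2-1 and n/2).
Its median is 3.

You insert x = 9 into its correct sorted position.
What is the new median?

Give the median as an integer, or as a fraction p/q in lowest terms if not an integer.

Old list (sorted, length 5): [-5, 0, 3, 27, 33]
Old median = 3
Insert x = 9
Old length odd (5). Middle was index 2 = 3.
New length even (6). New median = avg of two middle elements.
x = 9: 3 elements are < x, 2 elements are > x.
New sorted list: [-5, 0, 3, 9, 27, 33]
New median = 6

Answer: 6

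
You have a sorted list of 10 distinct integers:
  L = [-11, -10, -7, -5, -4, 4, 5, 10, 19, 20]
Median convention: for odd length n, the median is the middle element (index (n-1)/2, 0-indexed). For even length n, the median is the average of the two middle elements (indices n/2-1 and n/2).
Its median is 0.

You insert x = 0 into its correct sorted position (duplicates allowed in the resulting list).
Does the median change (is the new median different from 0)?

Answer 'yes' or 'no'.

Answer: no

Derivation:
Old median = 0
Insert x = 0
New median = 0
Changed? no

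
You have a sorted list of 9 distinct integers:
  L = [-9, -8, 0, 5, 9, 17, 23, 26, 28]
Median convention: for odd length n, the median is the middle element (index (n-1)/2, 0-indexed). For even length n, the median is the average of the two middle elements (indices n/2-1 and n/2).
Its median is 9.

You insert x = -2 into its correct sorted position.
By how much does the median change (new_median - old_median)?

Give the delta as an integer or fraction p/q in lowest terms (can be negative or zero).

Answer: -2

Derivation:
Old median = 9
After inserting x = -2: new sorted = [-9, -8, -2, 0, 5, 9, 17, 23, 26, 28]
New median = 7
Delta = 7 - 9 = -2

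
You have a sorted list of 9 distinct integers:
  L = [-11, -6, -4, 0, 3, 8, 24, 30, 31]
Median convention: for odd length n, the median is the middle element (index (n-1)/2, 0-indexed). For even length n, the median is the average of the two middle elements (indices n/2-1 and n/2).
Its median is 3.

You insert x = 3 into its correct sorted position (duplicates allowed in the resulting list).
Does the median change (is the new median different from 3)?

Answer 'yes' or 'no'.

Answer: no

Derivation:
Old median = 3
Insert x = 3
New median = 3
Changed? no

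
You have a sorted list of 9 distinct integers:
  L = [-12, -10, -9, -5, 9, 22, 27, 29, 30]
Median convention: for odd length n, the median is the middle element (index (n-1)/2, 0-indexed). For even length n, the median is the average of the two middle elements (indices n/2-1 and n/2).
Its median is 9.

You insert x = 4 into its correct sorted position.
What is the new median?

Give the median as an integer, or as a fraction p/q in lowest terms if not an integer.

Old list (sorted, length 9): [-12, -10, -9, -5, 9, 22, 27, 29, 30]
Old median = 9
Insert x = 4
Old length odd (9). Middle was index 4 = 9.
New length even (10). New median = avg of two middle elements.
x = 4: 4 elements are < x, 5 elements are > x.
New sorted list: [-12, -10, -9, -5, 4, 9, 22, 27, 29, 30]
New median = 13/2

Answer: 13/2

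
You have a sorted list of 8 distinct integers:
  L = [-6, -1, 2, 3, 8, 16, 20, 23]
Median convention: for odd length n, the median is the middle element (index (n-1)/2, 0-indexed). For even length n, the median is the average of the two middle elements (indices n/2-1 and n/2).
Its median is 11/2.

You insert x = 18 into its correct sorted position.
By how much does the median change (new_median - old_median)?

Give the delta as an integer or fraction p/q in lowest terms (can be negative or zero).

Answer: 5/2

Derivation:
Old median = 11/2
After inserting x = 18: new sorted = [-6, -1, 2, 3, 8, 16, 18, 20, 23]
New median = 8
Delta = 8 - 11/2 = 5/2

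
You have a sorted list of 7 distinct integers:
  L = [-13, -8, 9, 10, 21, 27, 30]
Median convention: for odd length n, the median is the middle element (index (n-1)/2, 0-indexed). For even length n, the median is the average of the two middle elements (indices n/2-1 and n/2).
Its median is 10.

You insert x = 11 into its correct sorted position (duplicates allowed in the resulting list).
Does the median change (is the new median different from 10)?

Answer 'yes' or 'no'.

Answer: yes

Derivation:
Old median = 10
Insert x = 11
New median = 21/2
Changed? yes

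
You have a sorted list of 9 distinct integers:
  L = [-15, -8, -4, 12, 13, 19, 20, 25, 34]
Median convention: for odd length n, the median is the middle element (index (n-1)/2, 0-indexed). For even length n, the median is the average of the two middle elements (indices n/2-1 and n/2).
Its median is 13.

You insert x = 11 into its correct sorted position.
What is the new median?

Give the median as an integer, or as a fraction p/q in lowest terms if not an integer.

Answer: 25/2

Derivation:
Old list (sorted, length 9): [-15, -8, -4, 12, 13, 19, 20, 25, 34]
Old median = 13
Insert x = 11
Old length odd (9). Middle was index 4 = 13.
New length even (10). New median = avg of two middle elements.
x = 11: 3 elements are < x, 6 elements are > x.
New sorted list: [-15, -8, -4, 11, 12, 13, 19, 20, 25, 34]
New median = 25/2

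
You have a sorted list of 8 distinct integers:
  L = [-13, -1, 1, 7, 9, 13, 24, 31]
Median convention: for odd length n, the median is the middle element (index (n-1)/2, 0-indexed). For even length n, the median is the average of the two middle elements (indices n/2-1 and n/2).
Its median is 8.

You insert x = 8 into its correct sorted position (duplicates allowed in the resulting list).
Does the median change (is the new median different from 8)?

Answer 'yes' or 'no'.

Old median = 8
Insert x = 8
New median = 8
Changed? no

Answer: no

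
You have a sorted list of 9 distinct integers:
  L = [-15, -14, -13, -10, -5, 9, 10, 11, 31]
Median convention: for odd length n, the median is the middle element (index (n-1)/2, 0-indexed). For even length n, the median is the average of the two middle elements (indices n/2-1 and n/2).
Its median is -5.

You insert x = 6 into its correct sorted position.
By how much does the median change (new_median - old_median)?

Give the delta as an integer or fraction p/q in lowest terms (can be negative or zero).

Answer: 11/2

Derivation:
Old median = -5
After inserting x = 6: new sorted = [-15, -14, -13, -10, -5, 6, 9, 10, 11, 31]
New median = 1/2
Delta = 1/2 - -5 = 11/2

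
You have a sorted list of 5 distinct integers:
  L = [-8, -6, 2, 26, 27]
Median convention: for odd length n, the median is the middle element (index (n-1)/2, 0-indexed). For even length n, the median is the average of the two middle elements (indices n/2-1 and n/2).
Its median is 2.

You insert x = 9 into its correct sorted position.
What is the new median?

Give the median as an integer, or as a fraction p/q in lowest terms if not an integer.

Answer: 11/2

Derivation:
Old list (sorted, length 5): [-8, -6, 2, 26, 27]
Old median = 2
Insert x = 9
Old length odd (5). Middle was index 2 = 2.
New length even (6). New median = avg of two middle elements.
x = 9: 3 elements are < x, 2 elements are > x.
New sorted list: [-8, -6, 2, 9, 26, 27]
New median = 11/2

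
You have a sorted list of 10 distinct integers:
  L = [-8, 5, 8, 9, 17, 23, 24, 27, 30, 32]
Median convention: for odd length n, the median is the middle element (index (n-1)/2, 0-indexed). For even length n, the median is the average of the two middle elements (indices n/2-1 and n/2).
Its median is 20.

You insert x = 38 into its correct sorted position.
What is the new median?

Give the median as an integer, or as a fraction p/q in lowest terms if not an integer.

Answer: 23

Derivation:
Old list (sorted, length 10): [-8, 5, 8, 9, 17, 23, 24, 27, 30, 32]
Old median = 20
Insert x = 38
Old length even (10). Middle pair: indices 4,5 = 17,23.
New length odd (11). New median = single middle element.
x = 38: 10 elements are < x, 0 elements are > x.
New sorted list: [-8, 5, 8, 9, 17, 23, 24, 27, 30, 32, 38]
New median = 23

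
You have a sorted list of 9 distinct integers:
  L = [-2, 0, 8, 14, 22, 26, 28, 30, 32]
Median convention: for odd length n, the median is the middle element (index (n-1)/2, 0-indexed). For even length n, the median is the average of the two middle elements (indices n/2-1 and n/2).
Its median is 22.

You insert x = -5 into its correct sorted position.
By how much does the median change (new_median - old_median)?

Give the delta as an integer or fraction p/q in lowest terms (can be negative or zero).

Answer: -4

Derivation:
Old median = 22
After inserting x = -5: new sorted = [-5, -2, 0, 8, 14, 22, 26, 28, 30, 32]
New median = 18
Delta = 18 - 22 = -4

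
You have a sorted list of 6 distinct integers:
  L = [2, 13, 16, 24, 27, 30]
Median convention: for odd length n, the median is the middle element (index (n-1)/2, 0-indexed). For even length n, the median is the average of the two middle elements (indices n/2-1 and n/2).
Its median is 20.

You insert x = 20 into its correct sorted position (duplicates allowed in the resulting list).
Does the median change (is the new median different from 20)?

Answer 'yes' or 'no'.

Answer: no

Derivation:
Old median = 20
Insert x = 20
New median = 20
Changed? no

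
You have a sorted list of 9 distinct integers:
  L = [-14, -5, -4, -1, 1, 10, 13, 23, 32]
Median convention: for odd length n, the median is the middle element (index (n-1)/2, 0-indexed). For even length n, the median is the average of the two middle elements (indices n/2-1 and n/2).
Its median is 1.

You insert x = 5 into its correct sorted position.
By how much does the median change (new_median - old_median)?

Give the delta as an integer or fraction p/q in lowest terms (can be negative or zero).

Old median = 1
After inserting x = 5: new sorted = [-14, -5, -4, -1, 1, 5, 10, 13, 23, 32]
New median = 3
Delta = 3 - 1 = 2

Answer: 2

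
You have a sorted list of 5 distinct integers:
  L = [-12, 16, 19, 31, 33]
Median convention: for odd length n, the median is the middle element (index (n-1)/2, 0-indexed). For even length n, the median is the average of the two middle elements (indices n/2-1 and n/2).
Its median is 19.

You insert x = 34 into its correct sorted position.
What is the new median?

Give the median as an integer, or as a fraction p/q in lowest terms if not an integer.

Old list (sorted, length 5): [-12, 16, 19, 31, 33]
Old median = 19
Insert x = 34
Old length odd (5). Middle was index 2 = 19.
New length even (6). New median = avg of two middle elements.
x = 34: 5 elements are < x, 0 elements are > x.
New sorted list: [-12, 16, 19, 31, 33, 34]
New median = 25

Answer: 25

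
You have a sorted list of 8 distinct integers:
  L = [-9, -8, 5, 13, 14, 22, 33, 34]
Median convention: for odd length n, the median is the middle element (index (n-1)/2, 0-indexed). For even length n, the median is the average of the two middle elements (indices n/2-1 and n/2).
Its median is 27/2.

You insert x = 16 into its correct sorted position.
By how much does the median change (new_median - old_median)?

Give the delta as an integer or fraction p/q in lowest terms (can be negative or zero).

Answer: 1/2

Derivation:
Old median = 27/2
After inserting x = 16: new sorted = [-9, -8, 5, 13, 14, 16, 22, 33, 34]
New median = 14
Delta = 14 - 27/2 = 1/2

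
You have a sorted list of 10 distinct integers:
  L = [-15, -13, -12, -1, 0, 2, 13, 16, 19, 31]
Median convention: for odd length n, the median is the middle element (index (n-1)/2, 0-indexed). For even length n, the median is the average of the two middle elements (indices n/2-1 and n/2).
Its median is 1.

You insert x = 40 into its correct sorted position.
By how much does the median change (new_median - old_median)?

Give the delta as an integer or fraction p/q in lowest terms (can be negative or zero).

Old median = 1
After inserting x = 40: new sorted = [-15, -13, -12, -1, 0, 2, 13, 16, 19, 31, 40]
New median = 2
Delta = 2 - 1 = 1

Answer: 1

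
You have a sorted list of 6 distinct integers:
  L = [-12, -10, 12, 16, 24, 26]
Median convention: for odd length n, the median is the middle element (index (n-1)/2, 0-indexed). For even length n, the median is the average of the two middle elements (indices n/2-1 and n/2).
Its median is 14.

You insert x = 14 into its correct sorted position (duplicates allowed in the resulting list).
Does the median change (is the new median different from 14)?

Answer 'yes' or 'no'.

Answer: no

Derivation:
Old median = 14
Insert x = 14
New median = 14
Changed? no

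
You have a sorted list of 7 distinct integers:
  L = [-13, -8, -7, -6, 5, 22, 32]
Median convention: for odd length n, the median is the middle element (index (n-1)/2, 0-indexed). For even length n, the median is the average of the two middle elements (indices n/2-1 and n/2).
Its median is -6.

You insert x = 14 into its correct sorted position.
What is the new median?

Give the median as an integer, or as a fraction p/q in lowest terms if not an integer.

Answer: -1/2

Derivation:
Old list (sorted, length 7): [-13, -8, -7, -6, 5, 22, 32]
Old median = -6
Insert x = 14
Old length odd (7). Middle was index 3 = -6.
New length even (8). New median = avg of two middle elements.
x = 14: 5 elements are < x, 2 elements are > x.
New sorted list: [-13, -8, -7, -6, 5, 14, 22, 32]
New median = -1/2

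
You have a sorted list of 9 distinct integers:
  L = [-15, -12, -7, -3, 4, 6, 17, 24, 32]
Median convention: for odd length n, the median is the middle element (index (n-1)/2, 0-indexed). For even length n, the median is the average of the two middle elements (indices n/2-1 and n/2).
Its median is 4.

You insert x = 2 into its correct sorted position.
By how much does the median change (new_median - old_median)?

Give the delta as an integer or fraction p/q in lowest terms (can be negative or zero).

Answer: -1

Derivation:
Old median = 4
After inserting x = 2: new sorted = [-15, -12, -7, -3, 2, 4, 6, 17, 24, 32]
New median = 3
Delta = 3 - 4 = -1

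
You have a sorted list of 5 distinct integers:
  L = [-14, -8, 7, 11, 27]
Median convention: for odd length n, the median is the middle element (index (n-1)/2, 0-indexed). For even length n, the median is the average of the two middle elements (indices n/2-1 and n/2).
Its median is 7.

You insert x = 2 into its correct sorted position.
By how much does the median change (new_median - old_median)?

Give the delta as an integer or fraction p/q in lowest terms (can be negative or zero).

Old median = 7
After inserting x = 2: new sorted = [-14, -8, 2, 7, 11, 27]
New median = 9/2
Delta = 9/2 - 7 = -5/2

Answer: -5/2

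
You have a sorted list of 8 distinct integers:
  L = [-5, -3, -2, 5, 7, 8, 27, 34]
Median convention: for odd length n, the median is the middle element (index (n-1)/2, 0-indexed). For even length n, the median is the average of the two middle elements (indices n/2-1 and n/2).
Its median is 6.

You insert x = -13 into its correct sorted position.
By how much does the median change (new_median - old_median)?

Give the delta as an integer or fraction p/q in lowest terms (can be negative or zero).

Old median = 6
After inserting x = -13: new sorted = [-13, -5, -3, -2, 5, 7, 8, 27, 34]
New median = 5
Delta = 5 - 6 = -1

Answer: -1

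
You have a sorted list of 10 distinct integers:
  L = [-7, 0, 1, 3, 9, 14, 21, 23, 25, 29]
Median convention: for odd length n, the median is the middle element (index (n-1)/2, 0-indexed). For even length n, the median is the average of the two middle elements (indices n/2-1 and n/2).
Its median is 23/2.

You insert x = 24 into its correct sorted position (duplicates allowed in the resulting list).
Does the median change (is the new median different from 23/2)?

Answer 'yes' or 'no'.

Answer: yes

Derivation:
Old median = 23/2
Insert x = 24
New median = 14
Changed? yes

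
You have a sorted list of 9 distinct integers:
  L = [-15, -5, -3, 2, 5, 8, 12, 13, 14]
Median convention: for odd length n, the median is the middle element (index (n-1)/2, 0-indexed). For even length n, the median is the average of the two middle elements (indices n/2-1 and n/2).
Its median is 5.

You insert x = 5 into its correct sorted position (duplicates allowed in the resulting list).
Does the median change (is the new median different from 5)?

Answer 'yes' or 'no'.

Old median = 5
Insert x = 5
New median = 5
Changed? no

Answer: no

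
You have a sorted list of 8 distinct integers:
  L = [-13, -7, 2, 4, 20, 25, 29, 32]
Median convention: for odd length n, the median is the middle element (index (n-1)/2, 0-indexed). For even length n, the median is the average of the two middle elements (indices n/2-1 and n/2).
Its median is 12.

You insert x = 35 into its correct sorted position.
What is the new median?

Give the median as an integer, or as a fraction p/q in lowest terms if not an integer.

Old list (sorted, length 8): [-13, -7, 2, 4, 20, 25, 29, 32]
Old median = 12
Insert x = 35
Old length even (8). Middle pair: indices 3,4 = 4,20.
New length odd (9). New median = single middle element.
x = 35: 8 elements are < x, 0 elements are > x.
New sorted list: [-13, -7, 2, 4, 20, 25, 29, 32, 35]
New median = 20

Answer: 20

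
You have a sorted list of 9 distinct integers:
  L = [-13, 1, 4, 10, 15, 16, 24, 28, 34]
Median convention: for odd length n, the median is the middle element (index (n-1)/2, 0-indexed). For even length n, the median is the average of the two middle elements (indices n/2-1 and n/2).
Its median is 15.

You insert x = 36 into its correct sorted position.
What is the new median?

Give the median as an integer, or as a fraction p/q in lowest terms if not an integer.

Old list (sorted, length 9): [-13, 1, 4, 10, 15, 16, 24, 28, 34]
Old median = 15
Insert x = 36
Old length odd (9). Middle was index 4 = 15.
New length even (10). New median = avg of two middle elements.
x = 36: 9 elements are < x, 0 elements are > x.
New sorted list: [-13, 1, 4, 10, 15, 16, 24, 28, 34, 36]
New median = 31/2

Answer: 31/2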